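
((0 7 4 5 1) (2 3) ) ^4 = (0 1 5 4 7) 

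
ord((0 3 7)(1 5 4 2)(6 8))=12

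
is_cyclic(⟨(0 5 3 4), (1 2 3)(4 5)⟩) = no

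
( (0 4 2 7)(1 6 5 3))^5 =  (0 4 2 7)(1 6 5 3)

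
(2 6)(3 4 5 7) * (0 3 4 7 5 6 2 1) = (0 3 7 4 6 1)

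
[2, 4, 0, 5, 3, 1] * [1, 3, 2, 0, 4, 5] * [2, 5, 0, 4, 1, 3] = [0, 1, 5, 3, 2, 4]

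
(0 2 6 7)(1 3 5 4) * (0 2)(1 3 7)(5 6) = (1 7 2 5 4 3 6)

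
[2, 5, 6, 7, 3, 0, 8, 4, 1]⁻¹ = [5, 8, 0, 4, 7, 1, 2, 3, 6]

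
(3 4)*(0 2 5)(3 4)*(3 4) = (0 2 5)(3 4)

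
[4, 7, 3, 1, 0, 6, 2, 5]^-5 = [4, 7, 3, 1, 0, 6, 2, 5]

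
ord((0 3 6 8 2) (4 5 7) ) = 15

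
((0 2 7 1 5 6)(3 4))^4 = (0 5 7)(1 2 6)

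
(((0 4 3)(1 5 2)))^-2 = (0 4 3)(1 5 2)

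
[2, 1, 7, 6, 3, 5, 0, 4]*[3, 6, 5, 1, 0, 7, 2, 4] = [5, 6, 4, 2, 1, 7, 3, 0] 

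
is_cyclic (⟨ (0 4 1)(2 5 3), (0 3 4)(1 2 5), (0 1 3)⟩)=no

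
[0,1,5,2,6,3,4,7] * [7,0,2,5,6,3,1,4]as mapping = [0→7,1→0,2→3,3→2,4→1,5→5,6→6,7→4]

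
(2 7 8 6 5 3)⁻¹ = (2 3 5 6 8 7)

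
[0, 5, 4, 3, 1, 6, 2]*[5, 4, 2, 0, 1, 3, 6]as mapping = [0→5, 1→3, 2→1, 3→0, 4→4, 5→6, 6→2]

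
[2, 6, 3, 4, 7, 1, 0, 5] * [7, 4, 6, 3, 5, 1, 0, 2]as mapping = [0→6, 1→0, 2→3, 3→5, 4→2, 5→4, 6→7, 7→1]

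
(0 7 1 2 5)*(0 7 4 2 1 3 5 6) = (0 4 2 6)(3 5 7)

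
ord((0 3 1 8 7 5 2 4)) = 8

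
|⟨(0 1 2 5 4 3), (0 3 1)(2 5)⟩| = 720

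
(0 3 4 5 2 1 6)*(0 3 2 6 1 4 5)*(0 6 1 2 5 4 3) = (0 5 1 2 3 4 6)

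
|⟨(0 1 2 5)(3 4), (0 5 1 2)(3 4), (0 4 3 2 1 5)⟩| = 720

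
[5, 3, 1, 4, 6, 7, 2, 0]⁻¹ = [7, 2, 6, 1, 3, 0, 4, 5]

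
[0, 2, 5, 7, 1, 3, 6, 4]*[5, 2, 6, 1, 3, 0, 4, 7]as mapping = [0→5, 1→6, 2→0, 3→7, 4→2, 5→1, 6→4, 7→3]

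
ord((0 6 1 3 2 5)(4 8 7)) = 6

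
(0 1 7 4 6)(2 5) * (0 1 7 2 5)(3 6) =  (0 7 4 3 6 1 2)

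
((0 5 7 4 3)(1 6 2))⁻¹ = (0 3 4 7 5)(1 2 6)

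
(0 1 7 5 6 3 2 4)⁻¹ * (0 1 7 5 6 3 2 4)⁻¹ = (0 2 6 7)(1 4 3 5)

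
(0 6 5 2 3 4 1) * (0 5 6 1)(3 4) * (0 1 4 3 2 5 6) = (0 4 1 6)(2 3)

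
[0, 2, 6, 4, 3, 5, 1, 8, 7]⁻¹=[0, 6, 1, 4, 3, 5, 2, 8, 7]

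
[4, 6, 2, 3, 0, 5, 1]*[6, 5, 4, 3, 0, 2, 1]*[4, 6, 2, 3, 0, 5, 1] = [4, 6, 0, 3, 1, 2, 5]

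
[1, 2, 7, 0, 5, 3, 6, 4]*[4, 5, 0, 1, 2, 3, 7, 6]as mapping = [0→5, 1→0, 2→6, 3→4, 4→3, 5→1, 6→7, 7→2]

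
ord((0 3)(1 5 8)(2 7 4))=6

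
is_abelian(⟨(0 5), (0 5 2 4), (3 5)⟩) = no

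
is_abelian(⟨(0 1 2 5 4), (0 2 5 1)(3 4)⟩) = no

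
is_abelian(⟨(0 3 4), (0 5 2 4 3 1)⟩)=no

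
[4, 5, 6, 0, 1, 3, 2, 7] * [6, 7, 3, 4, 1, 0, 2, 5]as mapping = [0→1, 1→0, 2→2, 3→6, 4→7, 5→4, 6→3, 7→5]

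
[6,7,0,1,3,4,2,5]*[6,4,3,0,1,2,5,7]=[5,7,6,4,0,1,3,2]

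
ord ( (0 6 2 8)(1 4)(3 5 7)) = 12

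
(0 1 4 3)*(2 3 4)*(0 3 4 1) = (1 2 4)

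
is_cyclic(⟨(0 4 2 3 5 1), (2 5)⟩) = no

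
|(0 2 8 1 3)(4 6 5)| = 15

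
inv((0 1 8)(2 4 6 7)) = (0 8 1)(2 7 6 4)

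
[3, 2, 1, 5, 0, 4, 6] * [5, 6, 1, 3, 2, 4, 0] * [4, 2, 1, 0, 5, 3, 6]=[0, 2, 6, 5, 3, 1, 4]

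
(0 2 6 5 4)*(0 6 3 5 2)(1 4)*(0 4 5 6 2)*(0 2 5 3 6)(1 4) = (0 1 3)(2 6)(4 5)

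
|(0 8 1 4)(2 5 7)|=12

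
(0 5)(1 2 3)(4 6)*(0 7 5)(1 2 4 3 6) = (1 4)(2 6 3)(5 7)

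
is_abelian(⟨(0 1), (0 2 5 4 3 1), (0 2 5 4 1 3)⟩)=no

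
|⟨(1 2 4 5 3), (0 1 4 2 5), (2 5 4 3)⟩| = 720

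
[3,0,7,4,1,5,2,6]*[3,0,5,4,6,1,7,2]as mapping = [0→4,1→3,2→2,3→6,4→0,5→1,6→5,7→7]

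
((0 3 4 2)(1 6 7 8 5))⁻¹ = (0 2 4 3)(1 5 8 7 6)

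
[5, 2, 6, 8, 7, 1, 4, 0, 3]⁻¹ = [7, 5, 1, 8, 6, 0, 2, 4, 3]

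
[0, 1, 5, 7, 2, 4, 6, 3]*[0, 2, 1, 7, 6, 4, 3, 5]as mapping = [0→0, 1→2, 2→4, 3→5, 4→1, 5→6, 6→3, 7→7]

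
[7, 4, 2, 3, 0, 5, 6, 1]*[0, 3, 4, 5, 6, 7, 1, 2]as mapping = [0→2, 1→6, 2→4, 3→5, 4→0, 5→7, 6→1, 7→3]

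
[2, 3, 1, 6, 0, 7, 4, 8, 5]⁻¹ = [4, 2, 0, 1, 6, 8, 3, 5, 7]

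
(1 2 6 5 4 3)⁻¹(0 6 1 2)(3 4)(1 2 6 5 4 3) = (0 5 2 6)(1 3)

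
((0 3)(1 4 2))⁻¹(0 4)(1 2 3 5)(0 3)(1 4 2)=(0 5 4 1)(2 3)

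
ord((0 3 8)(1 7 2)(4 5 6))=3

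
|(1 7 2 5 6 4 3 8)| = 8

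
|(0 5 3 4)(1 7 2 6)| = 4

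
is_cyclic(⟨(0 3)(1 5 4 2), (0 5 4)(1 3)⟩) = no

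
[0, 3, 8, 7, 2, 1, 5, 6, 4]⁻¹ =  [0, 5, 4, 1, 8, 6, 7, 3, 2]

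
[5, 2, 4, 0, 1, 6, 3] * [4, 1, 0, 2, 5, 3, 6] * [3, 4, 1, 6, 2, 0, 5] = [6, 3, 0, 2, 4, 5, 1]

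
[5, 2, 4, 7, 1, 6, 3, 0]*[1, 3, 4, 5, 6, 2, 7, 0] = [2, 4, 6, 0, 3, 7, 5, 1]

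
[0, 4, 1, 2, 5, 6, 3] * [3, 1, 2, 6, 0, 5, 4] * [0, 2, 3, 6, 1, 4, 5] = [6, 0, 2, 3, 4, 1, 5]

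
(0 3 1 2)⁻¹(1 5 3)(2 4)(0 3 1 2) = (0 4)(1 2 5)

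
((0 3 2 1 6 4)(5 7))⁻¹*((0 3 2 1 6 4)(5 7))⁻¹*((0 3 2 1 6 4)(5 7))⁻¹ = (0 1)(2 4)(3 6)(5 7)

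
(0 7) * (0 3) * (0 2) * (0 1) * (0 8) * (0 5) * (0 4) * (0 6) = (0 7 3 2 1 8 5 4 6)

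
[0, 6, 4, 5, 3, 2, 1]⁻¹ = [0, 6, 5, 4, 2, 3, 1]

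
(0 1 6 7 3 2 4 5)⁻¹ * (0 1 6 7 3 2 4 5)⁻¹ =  (0 4 3 6)(1 5 2 7)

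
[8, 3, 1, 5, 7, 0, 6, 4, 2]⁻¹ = [5, 2, 8, 1, 7, 3, 6, 4, 0]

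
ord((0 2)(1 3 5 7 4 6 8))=14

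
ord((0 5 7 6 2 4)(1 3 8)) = 6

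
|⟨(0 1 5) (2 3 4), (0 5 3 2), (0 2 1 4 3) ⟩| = 720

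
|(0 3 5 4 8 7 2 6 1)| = 9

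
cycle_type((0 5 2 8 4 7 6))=7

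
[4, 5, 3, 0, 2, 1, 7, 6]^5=[4, 5, 3, 0, 2, 1, 7, 6]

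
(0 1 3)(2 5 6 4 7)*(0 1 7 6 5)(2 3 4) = (0 7 3 1 4 6 2)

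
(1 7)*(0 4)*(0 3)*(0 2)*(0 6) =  (0 4 3 2 6)(1 7)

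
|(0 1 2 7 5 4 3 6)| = 8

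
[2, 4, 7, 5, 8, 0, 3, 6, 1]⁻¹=[5, 8, 0, 6, 1, 3, 7, 2, 4]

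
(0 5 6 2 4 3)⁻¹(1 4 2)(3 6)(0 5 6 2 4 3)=(0 2)(1 3 4)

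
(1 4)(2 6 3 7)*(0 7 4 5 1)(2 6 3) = (0 7 6 2 3 4)(1 5)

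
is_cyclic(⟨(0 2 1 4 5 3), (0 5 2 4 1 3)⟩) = no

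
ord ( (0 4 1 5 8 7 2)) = 7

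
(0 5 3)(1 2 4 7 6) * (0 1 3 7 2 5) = (1 5 7 6 3)(2 4)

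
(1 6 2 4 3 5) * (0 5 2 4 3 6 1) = (0 5)(2 3)(4 6)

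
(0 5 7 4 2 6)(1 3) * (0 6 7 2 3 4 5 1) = (0 1 4 3)(2 7 5)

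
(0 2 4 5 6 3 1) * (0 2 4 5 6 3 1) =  (0 4 6 1 2 5 3)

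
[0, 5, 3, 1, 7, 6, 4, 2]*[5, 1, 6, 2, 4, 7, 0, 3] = [5, 7, 2, 1, 3, 0, 4, 6]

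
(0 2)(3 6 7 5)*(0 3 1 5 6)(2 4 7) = (0 4 7 6 2 3)(1 5)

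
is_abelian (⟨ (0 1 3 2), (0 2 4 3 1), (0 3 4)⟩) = no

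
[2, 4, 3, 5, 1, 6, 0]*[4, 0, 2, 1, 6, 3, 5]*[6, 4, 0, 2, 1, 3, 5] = [0, 5, 4, 2, 6, 3, 1]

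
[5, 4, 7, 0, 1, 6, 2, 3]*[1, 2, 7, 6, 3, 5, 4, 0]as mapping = [0→5, 1→3, 2→0, 3→1, 4→2, 5→4, 6→7, 7→6]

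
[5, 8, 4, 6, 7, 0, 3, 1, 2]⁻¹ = [5, 7, 8, 6, 2, 0, 3, 4, 1]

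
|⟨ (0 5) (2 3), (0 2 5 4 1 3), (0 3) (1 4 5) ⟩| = 720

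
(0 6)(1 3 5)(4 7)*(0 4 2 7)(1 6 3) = (0 3 5 6 4)(2 7)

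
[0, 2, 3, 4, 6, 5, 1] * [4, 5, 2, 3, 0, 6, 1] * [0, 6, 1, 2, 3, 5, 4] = [3, 1, 2, 0, 6, 4, 5]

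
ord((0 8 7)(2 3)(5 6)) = 6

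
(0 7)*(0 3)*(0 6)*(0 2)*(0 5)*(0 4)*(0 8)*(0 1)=(0 7 3 6 2 5 4 8 1)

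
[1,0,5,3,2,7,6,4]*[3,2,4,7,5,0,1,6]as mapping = [0→2,1→3,2→0,3→7,4→4,5→6,6→1,7→5]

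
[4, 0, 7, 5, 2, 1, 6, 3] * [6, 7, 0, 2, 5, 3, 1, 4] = [5, 6, 4, 3, 0, 7, 1, 2]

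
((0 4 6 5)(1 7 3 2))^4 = ()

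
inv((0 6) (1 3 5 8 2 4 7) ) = (0 6) (1 7 4 2 8 5 3) 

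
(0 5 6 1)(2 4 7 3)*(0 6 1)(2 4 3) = (0 5 1 6)(2 3 4 7)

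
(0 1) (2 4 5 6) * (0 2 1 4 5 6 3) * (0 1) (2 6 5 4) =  (0 2 4 5 3 1 6) 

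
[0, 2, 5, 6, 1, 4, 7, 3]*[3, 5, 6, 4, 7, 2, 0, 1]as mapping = [0→3, 1→6, 2→2, 3→0, 4→5, 5→7, 6→1, 7→4]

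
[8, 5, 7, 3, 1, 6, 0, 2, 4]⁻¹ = [6, 4, 7, 3, 8, 1, 5, 2, 0]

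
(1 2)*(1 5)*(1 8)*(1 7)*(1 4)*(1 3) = (1 2 5 8 7 4 3)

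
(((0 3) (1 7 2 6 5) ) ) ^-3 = (0 3) (1 2 5 7 6) 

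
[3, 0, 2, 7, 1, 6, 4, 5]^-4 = [5, 7, 2, 6, 3, 1, 0, 4]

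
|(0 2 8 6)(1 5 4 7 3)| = 20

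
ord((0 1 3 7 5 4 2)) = 7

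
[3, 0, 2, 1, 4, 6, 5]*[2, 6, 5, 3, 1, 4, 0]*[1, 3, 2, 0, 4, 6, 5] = [0, 2, 6, 5, 3, 1, 4]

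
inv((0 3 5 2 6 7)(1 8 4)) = (0 7 6 2 5 3)(1 4 8)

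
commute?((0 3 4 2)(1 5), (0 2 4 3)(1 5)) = yes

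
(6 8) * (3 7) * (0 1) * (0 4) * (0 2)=(0 1 4 2)(3 7)(6 8)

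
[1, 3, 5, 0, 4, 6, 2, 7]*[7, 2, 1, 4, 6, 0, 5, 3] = [2, 4, 0, 7, 6, 5, 1, 3]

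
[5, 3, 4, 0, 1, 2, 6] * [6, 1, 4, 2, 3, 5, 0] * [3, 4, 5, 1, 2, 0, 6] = [0, 5, 1, 6, 4, 2, 3]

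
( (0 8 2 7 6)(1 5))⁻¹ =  (0 6 7 2 8)(1 5)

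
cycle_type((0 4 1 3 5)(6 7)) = 2.5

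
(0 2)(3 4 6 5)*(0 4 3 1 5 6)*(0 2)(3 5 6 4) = (1 6 4 2 3 5)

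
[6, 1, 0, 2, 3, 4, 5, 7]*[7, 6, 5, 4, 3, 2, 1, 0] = [1, 6, 7, 5, 4, 3, 2, 0]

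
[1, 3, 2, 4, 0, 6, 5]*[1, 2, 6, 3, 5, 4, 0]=[2, 3, 6, 5, 1, 0, 4]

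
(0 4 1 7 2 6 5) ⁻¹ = (0 5 6 2 7 1 4) 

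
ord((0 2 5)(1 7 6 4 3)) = 15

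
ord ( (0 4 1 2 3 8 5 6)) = 8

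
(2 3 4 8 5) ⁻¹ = (2 5 8 4 3) 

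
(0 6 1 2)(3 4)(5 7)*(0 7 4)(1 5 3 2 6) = (0 1 6 5 4 2 7 3)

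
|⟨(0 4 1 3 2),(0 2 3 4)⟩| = 120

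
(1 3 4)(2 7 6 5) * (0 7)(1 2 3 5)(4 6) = (0 7 4 2)(1 5 3 6)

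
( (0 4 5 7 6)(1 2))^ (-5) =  (1 2)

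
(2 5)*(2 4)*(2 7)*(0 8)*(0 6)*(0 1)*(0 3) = (0 8 6 1 3)(2 5 4 7)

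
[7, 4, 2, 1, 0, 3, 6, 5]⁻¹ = [4, 3, 2, 5, 1, 7, 6, 0]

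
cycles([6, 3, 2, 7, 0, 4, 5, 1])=(0 6 5 4)(1 3 7)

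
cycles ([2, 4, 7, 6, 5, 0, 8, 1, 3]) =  (0 2 7 1 4 5)(3 6 8)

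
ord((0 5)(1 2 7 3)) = 4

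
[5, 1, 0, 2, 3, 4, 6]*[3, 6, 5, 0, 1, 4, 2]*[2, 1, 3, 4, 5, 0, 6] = [5, 6, 4, 0, 2, 1, 3]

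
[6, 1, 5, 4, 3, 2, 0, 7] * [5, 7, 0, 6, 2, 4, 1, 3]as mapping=[0→1, 1→7, 2→4, 3→2, 4→6, 5→0, 6→5, 7→3]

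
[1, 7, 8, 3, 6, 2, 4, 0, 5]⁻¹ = [7, 0, 5, 3, 6, 8, 4, 1, 2]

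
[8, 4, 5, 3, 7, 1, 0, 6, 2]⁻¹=[6, 5, 8, 3, 1, 2, 7, 4, 0]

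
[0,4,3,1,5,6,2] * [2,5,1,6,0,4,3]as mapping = [0→2,1→0,2→6,3→5,4→4,5→3,6→1]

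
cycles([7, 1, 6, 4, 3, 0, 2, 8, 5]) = (0 7 8 5) (2 6) (3 4) 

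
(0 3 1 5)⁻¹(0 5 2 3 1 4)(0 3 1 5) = (0 2 1 5 4 3)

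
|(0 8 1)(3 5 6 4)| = 12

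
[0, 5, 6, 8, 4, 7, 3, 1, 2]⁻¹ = [0, 7, 8, 6, 4, 1, 2, 5, 3]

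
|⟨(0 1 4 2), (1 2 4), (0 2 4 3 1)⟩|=120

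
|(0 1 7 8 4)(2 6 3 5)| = 20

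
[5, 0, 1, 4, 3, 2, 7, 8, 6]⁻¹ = [1, 2, 5, 4, 3, 0, 8, 6, 7]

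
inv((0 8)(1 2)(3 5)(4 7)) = (0 8)(1 2)(3 5)(4 7)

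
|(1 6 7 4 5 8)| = 6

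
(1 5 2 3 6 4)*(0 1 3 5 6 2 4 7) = (0 1 6 7)(2 5 4 3)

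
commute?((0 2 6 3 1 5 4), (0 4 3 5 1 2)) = no:(0 2 6 3 1 5 4) * (0 4 3 5 1 2) = (2 6 5 3), (0 4 3 5 1 2) * (0 2 6 3 1 5 4) = (1 6 3 4)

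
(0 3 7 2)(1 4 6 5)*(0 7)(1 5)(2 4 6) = (0 3)(1 6)(2 7 4)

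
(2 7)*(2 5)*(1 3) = (1 3)(2 7 5)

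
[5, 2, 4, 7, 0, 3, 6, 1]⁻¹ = [4, 7, 1, 5, 2, 0, 6, 3]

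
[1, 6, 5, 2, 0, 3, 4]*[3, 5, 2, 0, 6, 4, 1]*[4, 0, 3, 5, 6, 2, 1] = [2, 0, 6, 3, 5, 4, 1]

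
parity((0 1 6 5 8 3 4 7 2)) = even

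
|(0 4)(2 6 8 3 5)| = 10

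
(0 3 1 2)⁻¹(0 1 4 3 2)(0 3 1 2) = (0 3 2 4 1)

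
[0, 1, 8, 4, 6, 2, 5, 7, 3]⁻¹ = [0, 1, 5, 8, 3, 6, 4, 7, 2]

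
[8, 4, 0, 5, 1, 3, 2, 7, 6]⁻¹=[2, 4, 6, 5, 1, 3, 8, 7, 0]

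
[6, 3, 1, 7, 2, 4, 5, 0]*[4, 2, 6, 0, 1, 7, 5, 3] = [5, 0, 2, 3, 6, 1, 7, 4]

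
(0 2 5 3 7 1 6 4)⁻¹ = (0 4 6 1 7 3 5 2)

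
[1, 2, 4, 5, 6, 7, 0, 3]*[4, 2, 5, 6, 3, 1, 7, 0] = [2, 5, 3, 1, 7, 0, 4, 6]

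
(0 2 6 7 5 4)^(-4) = (0 6 5)(2 7 4)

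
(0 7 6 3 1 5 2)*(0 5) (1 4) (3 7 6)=(0 6 7 3 4 1) (2 5) 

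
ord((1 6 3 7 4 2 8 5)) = 8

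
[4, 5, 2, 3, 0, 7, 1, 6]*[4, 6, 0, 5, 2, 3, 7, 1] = [2, 3, 0, 5, 4, 1, 6, 7]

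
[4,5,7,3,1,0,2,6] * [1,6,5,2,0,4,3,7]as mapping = [0→0,1→4,2→7,3→2,4→6,5→1,6→5,7→3]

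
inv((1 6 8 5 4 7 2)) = (1 2 7 4 5 8 6)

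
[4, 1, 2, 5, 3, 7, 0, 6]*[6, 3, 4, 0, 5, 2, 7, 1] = [5, 3, 4, 2, 0, 1, 6, 7] 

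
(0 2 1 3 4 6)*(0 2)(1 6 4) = (1 3)(2 6)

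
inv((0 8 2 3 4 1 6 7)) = (0 7 6 1 4 3 2 8)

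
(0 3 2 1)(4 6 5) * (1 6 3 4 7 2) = (0 4 3 1)(2 6 5 7)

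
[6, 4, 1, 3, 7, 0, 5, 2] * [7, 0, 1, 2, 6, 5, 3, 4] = [3, 6, 0, 2, 4, 7, 5, 1]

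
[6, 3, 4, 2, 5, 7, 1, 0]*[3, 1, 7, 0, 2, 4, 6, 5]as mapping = [0→6, 1→0, 2→2, 3→7, 4→4, 5→5, 6→1, 7→3]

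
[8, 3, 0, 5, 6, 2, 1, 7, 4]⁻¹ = [2, 6, 5, 1, 8, 3, 4, 7, 0]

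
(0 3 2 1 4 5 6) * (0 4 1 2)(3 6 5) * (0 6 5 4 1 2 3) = (0 5 4)(1 2 3 6)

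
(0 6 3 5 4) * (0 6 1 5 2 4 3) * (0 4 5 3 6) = (0 1 3 2 5 6 4)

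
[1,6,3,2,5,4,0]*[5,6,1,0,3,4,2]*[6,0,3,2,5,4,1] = [1,3,6,0,5,2,4]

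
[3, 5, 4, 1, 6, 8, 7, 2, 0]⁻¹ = [8, 3, 7, 0, 2, 1, 4, 6, 5]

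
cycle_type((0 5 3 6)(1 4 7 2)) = 4^2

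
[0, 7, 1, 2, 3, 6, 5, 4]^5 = [0, 1, 2, 3, 4, 6, 5, 7]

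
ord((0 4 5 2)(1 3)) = 4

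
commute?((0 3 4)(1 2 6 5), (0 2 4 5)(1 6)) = no:(0 3 4)(1 2 6 5) * (0 2 4 5)(1 6) = (0 3 5 6)(1 4 2), (0 2 4 5)(1 6) * (0 3 4)(1 2 6 5) = (0 6 2)(1 5 3 4)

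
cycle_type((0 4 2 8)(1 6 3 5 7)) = 4.5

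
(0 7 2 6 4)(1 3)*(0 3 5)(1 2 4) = (0 7 4 3 2 6 1 5)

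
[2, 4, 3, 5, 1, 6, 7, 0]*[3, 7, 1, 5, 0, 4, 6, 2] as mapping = [0→1, 1→0, 2→5, 3→4, 4→7, 5→6, 6→2, 7→3] 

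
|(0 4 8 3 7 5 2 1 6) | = 9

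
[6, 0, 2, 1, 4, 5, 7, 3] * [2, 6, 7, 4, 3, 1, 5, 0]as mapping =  [0→5, 1→2, 2→7, 3→6, 4→3, 5→1, 6→0, 7→4]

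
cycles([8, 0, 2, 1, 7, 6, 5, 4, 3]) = (0 8 3 1) (4 7) (5 6) 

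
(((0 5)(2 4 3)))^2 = (2 3 4)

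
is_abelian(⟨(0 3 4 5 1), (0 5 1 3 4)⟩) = no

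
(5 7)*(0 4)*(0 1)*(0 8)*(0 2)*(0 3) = (0 4 1 8 2 3)(5 7)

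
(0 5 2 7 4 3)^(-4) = (0 2 4)(3 5 7)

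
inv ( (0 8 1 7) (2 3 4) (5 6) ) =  (0 7 1 8) (2 4 3) (5 6) 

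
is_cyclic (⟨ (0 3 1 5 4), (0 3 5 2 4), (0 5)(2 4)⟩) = no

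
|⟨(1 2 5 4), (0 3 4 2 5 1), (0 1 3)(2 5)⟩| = 720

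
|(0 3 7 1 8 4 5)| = 7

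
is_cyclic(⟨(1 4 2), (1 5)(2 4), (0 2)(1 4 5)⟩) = no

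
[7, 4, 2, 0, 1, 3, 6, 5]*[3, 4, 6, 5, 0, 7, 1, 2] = [2, 0, 6, 3, 4, 5, 1, 7]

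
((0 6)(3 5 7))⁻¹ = (0 6)(3 7 5)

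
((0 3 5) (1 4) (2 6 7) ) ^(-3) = (1 4) 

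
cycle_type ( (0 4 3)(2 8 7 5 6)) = 3.5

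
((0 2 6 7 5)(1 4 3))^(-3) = (0 6 5 2 7)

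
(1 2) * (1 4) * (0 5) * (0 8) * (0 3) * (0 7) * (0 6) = (0 5 8 3 7 6)(1 2 4)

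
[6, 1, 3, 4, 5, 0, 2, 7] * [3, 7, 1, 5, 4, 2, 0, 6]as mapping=[0→0, 1→7, 2→5, 3→4, 4→2, 5→3, 6→1, 7→6]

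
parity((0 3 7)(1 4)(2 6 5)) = odd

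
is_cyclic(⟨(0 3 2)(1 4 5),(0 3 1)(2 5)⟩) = no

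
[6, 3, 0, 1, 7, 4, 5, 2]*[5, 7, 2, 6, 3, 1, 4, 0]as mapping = [0→4, 1→6, 2→5, 3→7, 4→0, 5→3, 6→1, 7→2]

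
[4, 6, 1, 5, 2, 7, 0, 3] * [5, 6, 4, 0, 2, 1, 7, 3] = [2, 7, 6, 1, 4, 3, 5, 0]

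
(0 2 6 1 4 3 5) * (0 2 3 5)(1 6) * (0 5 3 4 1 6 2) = (0 4 3 5)(2 6)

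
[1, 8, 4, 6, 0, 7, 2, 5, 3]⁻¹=[4, 0, 6, 8, 2, 7, 3, 5, 1]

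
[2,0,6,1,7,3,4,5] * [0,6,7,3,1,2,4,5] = [7,0,4,6,5,3,1,2]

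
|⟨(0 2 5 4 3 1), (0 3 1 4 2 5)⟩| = 24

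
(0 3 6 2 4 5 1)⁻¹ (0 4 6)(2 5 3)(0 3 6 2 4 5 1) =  (1 6 4)(2 3 5)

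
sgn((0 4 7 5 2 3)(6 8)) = 1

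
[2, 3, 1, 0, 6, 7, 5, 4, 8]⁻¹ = [3, 2, 0, 1, 7, 6, 4, 5, 8]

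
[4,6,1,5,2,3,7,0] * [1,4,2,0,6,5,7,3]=[6,7,4,5,2,0,3,1]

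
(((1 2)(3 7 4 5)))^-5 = (1 2)(3 5 4 7)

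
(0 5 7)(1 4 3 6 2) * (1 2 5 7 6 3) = (0 7)(1 4)(5 6)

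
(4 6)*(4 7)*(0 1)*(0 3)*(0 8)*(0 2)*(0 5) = (0 1 3 8 2 5)(4 6 7)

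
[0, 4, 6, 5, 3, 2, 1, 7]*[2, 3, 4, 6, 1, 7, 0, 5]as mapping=[0→2, 1→1, 2→0, 3→7, 4→6, 5→4, 6→3, 7→5]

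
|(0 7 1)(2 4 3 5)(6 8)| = 12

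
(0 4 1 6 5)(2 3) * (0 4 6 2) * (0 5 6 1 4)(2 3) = (0 1 3 5)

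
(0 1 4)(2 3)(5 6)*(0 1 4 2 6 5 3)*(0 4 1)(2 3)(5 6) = (0 1 3 5 6 2 4)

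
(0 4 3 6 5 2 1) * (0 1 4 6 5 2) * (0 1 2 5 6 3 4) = (0 3 6 5 1 2)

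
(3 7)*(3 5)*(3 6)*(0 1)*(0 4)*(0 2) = (0 1 4 2)(3 7 5 6)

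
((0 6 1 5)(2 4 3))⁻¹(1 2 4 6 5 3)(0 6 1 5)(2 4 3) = (0 2 5 4 3 1)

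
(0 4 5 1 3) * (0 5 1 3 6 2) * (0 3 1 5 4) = (1 6 2 3 4 5)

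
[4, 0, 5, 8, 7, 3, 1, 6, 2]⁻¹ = [1, 6, 8, 5, 0, 2, 7, 4, 3]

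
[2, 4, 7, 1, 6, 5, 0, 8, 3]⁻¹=[6, 3, 0, 8, 1, 5, 4, 2, 7]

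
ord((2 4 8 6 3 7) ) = 6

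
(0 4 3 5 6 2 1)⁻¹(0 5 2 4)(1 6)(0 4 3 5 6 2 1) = (0 2)(1 3 4 6)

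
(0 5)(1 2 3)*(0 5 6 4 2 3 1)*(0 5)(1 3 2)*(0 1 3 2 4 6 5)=(0 5 1 4 3)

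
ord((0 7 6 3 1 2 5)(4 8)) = 14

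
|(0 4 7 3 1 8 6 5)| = 8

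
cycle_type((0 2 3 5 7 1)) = 6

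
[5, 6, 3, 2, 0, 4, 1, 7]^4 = [5, 1, 2, 3, 0, 4, 6, 7]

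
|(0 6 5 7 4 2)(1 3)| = 6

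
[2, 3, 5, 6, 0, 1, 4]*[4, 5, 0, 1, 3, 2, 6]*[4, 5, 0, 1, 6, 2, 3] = [4, 5, 0, 3, 6, 2, 1]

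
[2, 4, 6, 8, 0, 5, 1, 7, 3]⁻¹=[4, 6, 0, 8, 1, 5, 2, 7, 3]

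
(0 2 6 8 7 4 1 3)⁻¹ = (0 3 1 4 7 8 6 2)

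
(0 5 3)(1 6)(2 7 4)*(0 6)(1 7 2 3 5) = (0 1)(3 6 7 4)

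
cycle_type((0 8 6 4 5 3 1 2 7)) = 9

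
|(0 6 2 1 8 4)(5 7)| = 6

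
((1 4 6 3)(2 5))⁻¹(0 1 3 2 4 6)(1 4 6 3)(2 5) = (0 4 1 5 6 3)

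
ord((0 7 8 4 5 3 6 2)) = 8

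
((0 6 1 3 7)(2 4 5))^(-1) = (0 7 3 1 6)(2 5 4)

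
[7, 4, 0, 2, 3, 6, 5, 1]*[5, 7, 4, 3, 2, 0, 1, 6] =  [6, 2, 5, 4, 3, 1, 0, 7]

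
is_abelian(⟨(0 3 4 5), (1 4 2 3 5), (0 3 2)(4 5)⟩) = no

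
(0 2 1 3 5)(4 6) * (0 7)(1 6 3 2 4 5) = (0 4 3 1 2 6 5 7)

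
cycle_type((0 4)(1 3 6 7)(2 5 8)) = 2.3.4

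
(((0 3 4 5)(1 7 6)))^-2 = (0 4)(1 7 6)(3 5)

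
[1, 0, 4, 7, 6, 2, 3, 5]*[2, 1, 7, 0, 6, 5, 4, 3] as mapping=[0→1, 1→2, 2→6, 3→3, 4→4, 5→7, 6→0, 7→5] 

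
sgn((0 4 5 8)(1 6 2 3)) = 1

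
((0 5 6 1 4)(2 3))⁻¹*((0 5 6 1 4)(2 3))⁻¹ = (0 1 5 4 6)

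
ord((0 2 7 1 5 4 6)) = 7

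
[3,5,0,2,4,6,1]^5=[2,6,3,0,4,1,5]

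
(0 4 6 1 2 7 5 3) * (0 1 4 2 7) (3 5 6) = (0 2) (1 7 6 4 3) 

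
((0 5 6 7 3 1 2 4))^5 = (0 1 6 4 3 5 2 7)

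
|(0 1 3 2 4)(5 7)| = 10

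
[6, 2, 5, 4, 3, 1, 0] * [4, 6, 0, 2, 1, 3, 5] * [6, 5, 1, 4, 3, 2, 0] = [2, 6, 4, 5, 1, 0, 3]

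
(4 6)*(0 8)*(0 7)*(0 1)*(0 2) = (0 8 7 1 2)(4 6)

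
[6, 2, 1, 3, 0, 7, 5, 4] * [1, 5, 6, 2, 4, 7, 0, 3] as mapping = [0→0, 1→6, 2→5, 3→2, 4→1, 5→3, 6→7, 7→4] 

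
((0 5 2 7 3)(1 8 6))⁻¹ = (0 3 7 2 5)(1 6 8)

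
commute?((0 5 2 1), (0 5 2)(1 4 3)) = no:(0 5 2 1) * (0 5 2)(1 4 3) = (0 2 4 3 1 5), (0 5 2)(1 4 3) * (0 5 2 1) = (0 2 5 1 4 3)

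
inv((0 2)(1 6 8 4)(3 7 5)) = (0 2)(1 4 8 6)(3 5 7)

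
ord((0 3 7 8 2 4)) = 6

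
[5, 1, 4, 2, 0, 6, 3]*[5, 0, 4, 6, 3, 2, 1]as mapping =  [0→2, 1→0, 2→3, 3→4, 4→5, 5→1, 6→6]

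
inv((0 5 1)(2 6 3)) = (0 1 5)(2 3 6)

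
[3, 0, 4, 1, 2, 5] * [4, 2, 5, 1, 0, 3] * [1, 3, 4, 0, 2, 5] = [3, 2, 1, 4, 5, 0]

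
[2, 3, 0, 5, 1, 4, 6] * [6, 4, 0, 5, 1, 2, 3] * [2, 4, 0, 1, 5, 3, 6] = [2, 3, 6, 0, 5, 4, 1]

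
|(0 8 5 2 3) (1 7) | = 10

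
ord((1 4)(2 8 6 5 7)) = 10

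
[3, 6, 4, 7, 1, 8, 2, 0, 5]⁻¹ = [7, 4, 6, 0, 2, 8, 1, 3, 5]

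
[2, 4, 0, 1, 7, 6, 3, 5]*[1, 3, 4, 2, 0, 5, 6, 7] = [4, 0, 1, 3, 7, 6, 2, 5] 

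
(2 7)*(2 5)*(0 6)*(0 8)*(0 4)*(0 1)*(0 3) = (0 6 8 4 1 3)(2 7 5)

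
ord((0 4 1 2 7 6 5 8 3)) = 9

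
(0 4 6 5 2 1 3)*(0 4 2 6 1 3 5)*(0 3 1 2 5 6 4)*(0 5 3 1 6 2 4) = (0 3 5)(1 2 6)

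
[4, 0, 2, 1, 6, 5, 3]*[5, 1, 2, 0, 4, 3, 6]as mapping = [0→4, 1→5, 2→2, 3→1, 4→6, 5→3, 6→0]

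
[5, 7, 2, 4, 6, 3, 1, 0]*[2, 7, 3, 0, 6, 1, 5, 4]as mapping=[0→1, 1→4, 2→3, 3→6, 4→5, 5→0, 6→7, 7→2]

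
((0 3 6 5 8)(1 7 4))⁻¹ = (0 8 5 6 3)(1 4 7)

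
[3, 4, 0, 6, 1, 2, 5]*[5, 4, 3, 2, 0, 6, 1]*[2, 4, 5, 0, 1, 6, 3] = [5, 2, 6, 4, 1, 0, 3]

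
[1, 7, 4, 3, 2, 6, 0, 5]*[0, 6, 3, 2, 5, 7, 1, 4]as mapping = [0→6, 1→4, 2→5, 3→2, 4→3, 5→1, 6→0, 7→7]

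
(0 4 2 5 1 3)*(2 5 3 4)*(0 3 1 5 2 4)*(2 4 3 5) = (0 3 5 2 1)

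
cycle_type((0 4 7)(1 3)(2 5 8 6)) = 2.3.4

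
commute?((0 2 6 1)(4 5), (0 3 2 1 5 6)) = no:(0 2 6 1)(4 5)*(0 3 2 1 5 6) = (0 1 3 2)(4 6 5), (0 3 2 1 5 6)*(0 2 6 1)(4 5) = (0 3 6 2)(1 4 5)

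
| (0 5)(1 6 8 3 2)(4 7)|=10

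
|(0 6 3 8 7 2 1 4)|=8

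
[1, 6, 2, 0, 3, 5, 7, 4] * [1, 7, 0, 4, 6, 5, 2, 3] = [7, 2, 0, 1, 4, 5, 3, 6]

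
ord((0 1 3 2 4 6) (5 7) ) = 6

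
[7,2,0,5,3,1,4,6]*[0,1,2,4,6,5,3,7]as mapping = [0→7,1→2,2→0,3→5,4→4,5→1,6→6,7→3]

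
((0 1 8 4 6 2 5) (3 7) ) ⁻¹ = (0 5 2 6 4 8 1) (3 7) 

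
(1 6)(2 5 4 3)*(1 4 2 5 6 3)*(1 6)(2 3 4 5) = (1 4 6 5 3 2)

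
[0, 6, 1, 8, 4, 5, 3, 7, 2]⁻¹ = [0, 2, 8, 6, 4, 5, 1, 7, 3]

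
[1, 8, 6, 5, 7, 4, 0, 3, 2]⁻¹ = [6, 0, 8, 7, 5, 3, 2, 4, 1]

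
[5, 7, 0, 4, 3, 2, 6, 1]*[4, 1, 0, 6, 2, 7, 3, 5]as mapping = [0→7, 1→5, 2→4, 3→2, 4→6, 5→0, 6→3, 7→1]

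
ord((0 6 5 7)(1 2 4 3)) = 4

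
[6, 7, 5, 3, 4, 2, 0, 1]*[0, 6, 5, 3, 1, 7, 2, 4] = [2, 4, 7, 3, 1, 5, 0, 6]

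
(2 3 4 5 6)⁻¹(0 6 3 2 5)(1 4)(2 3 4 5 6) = (0 2 4 3 6)(1 5)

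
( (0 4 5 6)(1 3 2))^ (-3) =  (0 4 5 6)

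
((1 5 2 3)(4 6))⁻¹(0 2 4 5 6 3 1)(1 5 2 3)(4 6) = (0 3 6 2 4 1 5)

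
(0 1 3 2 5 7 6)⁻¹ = (0 6 7 5 2 3 1)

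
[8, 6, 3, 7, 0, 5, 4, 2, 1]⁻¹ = [4, 8, 7, 2, 6, 5, 1, 3, 0]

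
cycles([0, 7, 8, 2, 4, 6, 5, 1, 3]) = (1 7)(2 8 3)(5 6)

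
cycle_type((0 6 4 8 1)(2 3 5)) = 3.5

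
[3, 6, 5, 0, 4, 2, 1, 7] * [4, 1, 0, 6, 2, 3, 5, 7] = [6, 5, 3, 4, 2, 0, 1, 7]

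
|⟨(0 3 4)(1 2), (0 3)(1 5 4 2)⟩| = 720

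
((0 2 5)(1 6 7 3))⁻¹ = (0 5 2)(1 3 7 6)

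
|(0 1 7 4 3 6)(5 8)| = 6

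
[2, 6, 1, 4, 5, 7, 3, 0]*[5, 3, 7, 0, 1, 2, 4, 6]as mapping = [0→7, 1→4, 2→3, 3→1, 4→2, 5→6, 6→0, 7→5]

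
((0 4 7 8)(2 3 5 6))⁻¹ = (0 8 7 4)(2 6 5 3)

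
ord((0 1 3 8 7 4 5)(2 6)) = 14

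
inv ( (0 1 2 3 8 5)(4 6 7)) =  (0 5 8 3 2 1)(4 7 6)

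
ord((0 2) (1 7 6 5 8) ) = 10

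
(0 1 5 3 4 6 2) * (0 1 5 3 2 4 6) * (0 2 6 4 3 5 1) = (0 1 5 6 3 4 2)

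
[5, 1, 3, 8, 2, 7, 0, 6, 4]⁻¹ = [6, 1, 4, 2, 8, 0, 7, 5, 3]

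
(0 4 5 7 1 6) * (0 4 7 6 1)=(0 7)(4 5 6)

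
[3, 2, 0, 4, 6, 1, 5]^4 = [5, 4, 6, 1, 2, 3, 0]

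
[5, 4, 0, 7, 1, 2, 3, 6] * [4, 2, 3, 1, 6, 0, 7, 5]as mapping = [0→0, 1→6, 2→4, 3→5, 4→2, 5→3, 6→1, 7→7]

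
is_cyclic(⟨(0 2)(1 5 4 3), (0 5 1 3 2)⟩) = no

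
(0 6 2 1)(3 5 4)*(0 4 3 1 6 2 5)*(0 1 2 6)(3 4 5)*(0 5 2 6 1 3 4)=(0 1 2 5)(4 6)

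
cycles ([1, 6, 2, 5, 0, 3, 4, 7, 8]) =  (0 1 6 4)(3 5)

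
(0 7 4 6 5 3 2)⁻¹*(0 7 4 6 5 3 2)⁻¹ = (0 3 6 7 2 5 4)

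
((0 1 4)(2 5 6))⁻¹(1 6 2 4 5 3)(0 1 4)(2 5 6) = (0 6 3 4 2 5)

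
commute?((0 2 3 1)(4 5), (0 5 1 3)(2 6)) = no:(0 2 3 1)(4 5) * (0 5 1 3)(2 6) = (0 6 2)(1 5 4), (0 5 1 3)(2 6) * (0 2 3 1)(4 5) = (0 4 5)(2 6 3)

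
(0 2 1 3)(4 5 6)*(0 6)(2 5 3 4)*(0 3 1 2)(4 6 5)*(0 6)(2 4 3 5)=(0 3 2 4 1)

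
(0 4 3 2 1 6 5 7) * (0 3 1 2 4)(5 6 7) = (1 7 3 4)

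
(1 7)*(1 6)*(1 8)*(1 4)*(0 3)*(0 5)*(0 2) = (0 3 5 2) (1 7 6 8 4) 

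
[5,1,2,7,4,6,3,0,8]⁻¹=[7,1,2,6,4,0,5,3,8]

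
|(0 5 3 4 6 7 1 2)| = 8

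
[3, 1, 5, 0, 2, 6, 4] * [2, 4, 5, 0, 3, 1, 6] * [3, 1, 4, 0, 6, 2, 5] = [3, 6, 1, 4, 2, 5, 0]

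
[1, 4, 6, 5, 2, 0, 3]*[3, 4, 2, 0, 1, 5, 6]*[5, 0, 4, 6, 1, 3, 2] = [1, 0, 2, 3, 4, 6, 5]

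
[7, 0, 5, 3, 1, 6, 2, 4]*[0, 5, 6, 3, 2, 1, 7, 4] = [4, 0, 1, 3, 5, 7, 6, 2]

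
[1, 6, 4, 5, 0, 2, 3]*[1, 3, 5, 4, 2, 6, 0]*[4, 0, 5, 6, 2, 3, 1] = [6, 4, 5, 1, 0, 3, 2]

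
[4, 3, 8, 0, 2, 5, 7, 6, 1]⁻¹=[3, 8, 4, 1, 0, 5, 7, 6, 2]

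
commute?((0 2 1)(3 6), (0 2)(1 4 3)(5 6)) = no:(0 2 1)(3 6)*(0 2)(1 4 3)(5 6) = (1 2 4 3 5 6), (0 2)(1 4 3)(5 6)*(0 2 1)(3 6) = (0 1 4 6 5 3)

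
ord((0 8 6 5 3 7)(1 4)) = 6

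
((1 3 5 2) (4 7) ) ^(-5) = (1 2 5 3) (4 7) 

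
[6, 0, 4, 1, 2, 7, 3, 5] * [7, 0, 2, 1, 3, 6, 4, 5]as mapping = [0→4, 1→7, 2→3, 3→0, 4→2, 5→5, 6→1, 7→6]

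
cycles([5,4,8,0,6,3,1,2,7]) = (0 5 3)(1 4 6)(2 8 7)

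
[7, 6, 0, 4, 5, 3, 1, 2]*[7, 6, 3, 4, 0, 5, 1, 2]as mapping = [0→2, 1→1, 2→7, 3→0, 4→5, 5→4, 6→6, 7→3]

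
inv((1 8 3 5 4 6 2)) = (1 2 6 4 5 3 8)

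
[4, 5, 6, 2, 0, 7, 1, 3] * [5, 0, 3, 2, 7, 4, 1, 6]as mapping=[0→7, 1→4, 2→1, 3→3, 4→5, 5→6, 6→0, 7→2]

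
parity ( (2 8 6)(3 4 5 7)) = odd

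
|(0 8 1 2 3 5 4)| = 7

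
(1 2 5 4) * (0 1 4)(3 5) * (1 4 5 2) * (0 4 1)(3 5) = (0 1)(2 5 4 3)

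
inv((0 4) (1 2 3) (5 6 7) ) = (0 4) (1 3 2) (5 7 6) 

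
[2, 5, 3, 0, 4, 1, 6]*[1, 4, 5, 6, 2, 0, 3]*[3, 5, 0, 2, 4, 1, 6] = [1, 3, 6, 5, 0, 4, 2]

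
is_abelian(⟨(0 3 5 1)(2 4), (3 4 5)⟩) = no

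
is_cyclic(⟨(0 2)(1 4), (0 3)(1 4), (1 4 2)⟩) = no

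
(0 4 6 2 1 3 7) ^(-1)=(0 7 3 1 2 6 4) 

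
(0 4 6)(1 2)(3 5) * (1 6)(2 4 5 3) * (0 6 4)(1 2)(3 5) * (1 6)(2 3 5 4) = (0 5 6 1)(3 4)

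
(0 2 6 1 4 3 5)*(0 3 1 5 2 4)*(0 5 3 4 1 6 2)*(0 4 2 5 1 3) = (0 3 4 6)(2 5)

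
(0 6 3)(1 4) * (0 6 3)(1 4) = (0 3 6)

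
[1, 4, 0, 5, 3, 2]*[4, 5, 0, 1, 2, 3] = [5, 2, 4, 3, 1, 0]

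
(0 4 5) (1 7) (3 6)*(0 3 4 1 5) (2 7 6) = (0 1 6 4) (2 7 5 3) 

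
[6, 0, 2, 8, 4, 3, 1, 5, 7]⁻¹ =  [1, 6, 2, 5, 4, 7, 0, 8, 3]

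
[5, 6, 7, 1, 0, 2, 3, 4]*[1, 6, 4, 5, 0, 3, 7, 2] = [3, 7, 2, 6, 1, 4, 5, 0]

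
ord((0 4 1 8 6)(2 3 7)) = 15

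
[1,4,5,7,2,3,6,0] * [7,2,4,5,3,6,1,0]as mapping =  [0→2,1→3,2→6,3→0,4→4,5→5,6→1,7→7]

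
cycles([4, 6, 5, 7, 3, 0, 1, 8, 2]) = (0 4 3 7 8 2 5)(1 6)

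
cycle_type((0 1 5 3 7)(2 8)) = 2.5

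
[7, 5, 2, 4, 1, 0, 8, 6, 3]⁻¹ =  [5, 4, 2, 8, 3, 1, 7, 0, 6]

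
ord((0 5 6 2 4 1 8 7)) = 8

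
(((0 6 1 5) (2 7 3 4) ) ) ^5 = (0 6 1 5) (2 7 3 4) 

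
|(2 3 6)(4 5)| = 6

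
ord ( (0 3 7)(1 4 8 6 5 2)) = 6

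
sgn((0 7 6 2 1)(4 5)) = -1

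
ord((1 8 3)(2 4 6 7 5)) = 15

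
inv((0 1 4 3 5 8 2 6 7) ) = (0 7 6 2 8 5 3 4 1) 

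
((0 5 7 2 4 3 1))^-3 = (0 4 5 3 7 1 2)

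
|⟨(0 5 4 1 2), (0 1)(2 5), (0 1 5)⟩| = 60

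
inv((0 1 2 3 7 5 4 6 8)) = (0 8 6 4 5 7 3 2 1)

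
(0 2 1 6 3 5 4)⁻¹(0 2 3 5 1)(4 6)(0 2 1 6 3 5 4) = (0 3)(1 5 4 6 2)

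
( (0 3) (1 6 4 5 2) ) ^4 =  (1 2 5 4 6) 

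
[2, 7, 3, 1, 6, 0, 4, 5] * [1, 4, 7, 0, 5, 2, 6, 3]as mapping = [0→7, 1→3, 2→0, 3→4, 4→6, 5→1, 6→5, 7→2]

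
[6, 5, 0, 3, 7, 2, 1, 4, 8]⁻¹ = [2, 6, 5, 3, 7, 1, 0, 4, 8]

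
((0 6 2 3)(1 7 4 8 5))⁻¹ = (0 3 2 6)(1 5 8 4 7)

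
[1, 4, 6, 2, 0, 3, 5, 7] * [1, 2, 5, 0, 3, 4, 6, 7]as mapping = [0→2, 1→3, 2→6, 3→5, 4→1, 5→0, 6→4, 7→7]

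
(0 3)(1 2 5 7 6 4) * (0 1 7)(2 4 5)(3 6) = (0 6 5)(1 4 7 3)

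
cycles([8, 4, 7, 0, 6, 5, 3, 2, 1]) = (0 8 1 4 6 3) (2 7) 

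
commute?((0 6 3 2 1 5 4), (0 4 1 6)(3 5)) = no:(0 6 3 2 1 5 4)*(0 4 1 6)(3 5) = (1 3 2 6 5), (0 4 1 6)(3 5)*(0 6 3 2 1 5 4) = (1 3 4 5 2)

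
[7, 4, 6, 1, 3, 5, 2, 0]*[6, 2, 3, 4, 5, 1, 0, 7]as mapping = [0→7, 1→5, 2→0, 3→2, 4→4, 5→1, 6→3, 7→6]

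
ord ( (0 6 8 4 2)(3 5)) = 10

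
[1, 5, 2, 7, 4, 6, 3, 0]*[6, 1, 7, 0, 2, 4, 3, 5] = [1, 4, 7, 5, 2, 3, 0, 6]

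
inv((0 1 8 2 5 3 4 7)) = (0 7 4 3 5 2 8 1)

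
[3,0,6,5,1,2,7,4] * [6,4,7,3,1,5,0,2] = [3,6,0,5,4,7,2,1] 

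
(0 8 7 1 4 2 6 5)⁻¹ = (0 5 6 2 4 1 7 8)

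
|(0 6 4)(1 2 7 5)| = 12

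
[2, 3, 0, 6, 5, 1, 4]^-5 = [2, 1, 0, 3, 4, 5, 6]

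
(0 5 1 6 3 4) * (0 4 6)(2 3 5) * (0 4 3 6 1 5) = (0 2 6)(1 4 3)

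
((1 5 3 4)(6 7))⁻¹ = (1 4 3 5)(6 7)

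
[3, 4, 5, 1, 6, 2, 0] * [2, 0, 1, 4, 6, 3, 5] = [4, 6, 3, 0, 5, 1, 2]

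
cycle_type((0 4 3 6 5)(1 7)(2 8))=2^2.5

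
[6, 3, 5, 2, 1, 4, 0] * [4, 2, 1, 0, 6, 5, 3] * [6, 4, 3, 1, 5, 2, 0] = [1, 6, 2, 4, 3, 0, 5]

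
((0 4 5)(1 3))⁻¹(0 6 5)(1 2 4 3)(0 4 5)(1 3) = (0 4 6)(1 3 2 5)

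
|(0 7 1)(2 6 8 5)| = 12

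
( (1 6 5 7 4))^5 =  ()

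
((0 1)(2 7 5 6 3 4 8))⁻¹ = (0 1)(2 8 4 3 6 5 7)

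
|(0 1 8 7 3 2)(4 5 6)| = 6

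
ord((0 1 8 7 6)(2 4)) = 10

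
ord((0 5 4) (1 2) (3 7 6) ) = 6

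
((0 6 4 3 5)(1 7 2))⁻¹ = (0 5 3 4 6)(1 2 7)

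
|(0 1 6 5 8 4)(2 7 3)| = 6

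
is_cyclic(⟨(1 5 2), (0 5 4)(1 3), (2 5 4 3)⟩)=no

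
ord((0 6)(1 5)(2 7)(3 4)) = 2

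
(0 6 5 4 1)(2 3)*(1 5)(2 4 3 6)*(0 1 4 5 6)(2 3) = (0 3 5 2)(4 6)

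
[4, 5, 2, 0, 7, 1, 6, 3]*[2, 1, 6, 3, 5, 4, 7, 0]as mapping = [0→5, 1→4, 2→6, 3→2, 4→0, 5→1, 6→7, 7→3]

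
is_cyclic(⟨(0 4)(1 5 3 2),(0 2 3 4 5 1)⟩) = no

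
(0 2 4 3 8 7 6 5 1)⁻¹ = (0 1 5 6 7 8 3 4 2)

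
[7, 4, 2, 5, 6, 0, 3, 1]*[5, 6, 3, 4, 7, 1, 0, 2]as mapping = [0→2, 1→7, 2→3, 3→1, 4→0, 5→5, 6→4, 7→6]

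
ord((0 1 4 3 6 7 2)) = 7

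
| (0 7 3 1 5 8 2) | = 7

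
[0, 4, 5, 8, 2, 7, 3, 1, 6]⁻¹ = [0, 7, 4, 6, 1, 2, 8, 5, 3]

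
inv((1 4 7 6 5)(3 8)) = (1 5 6 7 4)(3 8)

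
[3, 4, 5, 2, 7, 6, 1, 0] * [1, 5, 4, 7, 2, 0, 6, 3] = [7, 2, 0, 4, 3, 6, 5, 1]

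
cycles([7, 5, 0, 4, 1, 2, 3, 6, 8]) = (0 7 6 3 4 1 5 2)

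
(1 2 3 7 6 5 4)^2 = (1 3 6 4 2 7 5)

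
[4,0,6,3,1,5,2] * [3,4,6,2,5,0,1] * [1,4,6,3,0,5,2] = [5,3,4,6,0,1,2]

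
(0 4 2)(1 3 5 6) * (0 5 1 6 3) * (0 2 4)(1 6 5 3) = (1 2 3 6 5)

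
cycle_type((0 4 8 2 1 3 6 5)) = 8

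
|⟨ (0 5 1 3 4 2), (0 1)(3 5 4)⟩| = 720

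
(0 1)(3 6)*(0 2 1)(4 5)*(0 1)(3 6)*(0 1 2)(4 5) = (0 2 1)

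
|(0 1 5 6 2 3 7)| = 7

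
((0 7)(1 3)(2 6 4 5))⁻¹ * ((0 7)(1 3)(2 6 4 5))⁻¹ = (2 4)(5 6)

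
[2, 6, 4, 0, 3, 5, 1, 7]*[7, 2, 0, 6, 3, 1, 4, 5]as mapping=[0→0, 1→4, 2→3, 3→7, 4→6, 5→1, 6→2, 7→5]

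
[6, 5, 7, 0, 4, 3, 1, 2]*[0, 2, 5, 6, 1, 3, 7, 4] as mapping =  [0→7, 1→3, 2→4, 3→0, 4→1, 5→6, 6→2, 7→5] 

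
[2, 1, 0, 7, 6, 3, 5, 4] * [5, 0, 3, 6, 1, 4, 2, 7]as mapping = [0→3, 1→0, 2→5, 3→7, 4→2, 5→6, 6→4, 7→1]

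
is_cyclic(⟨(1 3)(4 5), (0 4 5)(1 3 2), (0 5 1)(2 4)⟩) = no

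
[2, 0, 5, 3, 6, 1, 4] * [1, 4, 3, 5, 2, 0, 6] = [3, 1, 0, 5, 6, 4, 2]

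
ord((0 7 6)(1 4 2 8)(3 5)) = 12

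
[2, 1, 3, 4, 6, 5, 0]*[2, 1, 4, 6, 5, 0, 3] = [4, 1, 6, 5, 3, 0, 2]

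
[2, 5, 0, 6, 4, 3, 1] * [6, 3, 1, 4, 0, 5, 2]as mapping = [0→1, 1→5, 2→6, 3→2, 4→0, 5→4, 6→3]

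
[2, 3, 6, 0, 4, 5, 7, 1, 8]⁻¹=[3, 7, 0, 1, 4, 5, 2, 6, 8]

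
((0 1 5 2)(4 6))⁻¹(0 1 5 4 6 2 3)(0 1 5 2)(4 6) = (0 3 1 5 2 6 4)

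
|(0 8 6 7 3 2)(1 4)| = 6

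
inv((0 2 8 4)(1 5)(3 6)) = (0 4 8 2)(1 5)(3 6)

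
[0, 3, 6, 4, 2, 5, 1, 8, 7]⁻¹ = [0, 6, 4, 1, 3, 5, 2, 8, 7]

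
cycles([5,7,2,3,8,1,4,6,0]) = (0 5 1 7 6 4 8)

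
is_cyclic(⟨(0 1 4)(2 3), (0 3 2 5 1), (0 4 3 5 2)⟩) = no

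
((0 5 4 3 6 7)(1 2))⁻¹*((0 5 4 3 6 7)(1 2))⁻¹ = (0 6 4)(3 5 7)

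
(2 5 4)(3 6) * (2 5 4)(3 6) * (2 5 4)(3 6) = (3 6)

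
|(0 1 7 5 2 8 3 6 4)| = 9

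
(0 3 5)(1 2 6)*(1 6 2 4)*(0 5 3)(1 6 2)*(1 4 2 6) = (1 2 4)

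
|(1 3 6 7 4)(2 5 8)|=15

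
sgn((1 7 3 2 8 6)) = -1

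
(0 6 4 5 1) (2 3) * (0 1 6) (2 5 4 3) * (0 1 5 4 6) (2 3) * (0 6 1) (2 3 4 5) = (1 2 4) (3 5 6) 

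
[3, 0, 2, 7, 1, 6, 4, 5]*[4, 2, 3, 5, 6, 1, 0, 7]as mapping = [0→5, 1→4, 2→3, 3→7, 4→2, 5→0, 6→6, 7→1]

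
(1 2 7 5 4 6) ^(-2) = (1 4 7) (2 6 5) 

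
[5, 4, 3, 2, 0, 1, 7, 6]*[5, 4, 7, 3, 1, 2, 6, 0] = [2, 1, 3, 7, 5, 4, 0, 6]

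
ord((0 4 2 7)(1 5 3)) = 12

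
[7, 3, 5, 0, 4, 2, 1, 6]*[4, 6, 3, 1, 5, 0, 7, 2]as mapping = [0→2, 1→1, 2→0, 3→4, 4→5, 5→3, 6→6, 7→7]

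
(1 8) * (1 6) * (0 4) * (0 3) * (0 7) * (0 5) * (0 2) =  (0 4 3 7 5 2)(1 8 6)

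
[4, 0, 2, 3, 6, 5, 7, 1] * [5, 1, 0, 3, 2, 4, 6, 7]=[2, 5, 0, 3, 6, 4, 7, 1]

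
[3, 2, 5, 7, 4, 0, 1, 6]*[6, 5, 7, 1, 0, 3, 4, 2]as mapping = [0→1, 1→7, 2→3, 3→2, 4→0, 5→6, 6→5, 7→4]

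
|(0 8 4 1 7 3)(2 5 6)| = 6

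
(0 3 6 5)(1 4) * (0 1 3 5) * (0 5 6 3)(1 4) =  (0 6 5 4)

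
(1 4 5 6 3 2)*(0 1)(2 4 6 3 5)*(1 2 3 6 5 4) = (0 2)(1 5 6 4 3)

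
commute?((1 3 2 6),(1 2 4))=no:(1 3 2 6)*(1 2 4)=(1 3 4)(2 6),(1 2 4)*(1 3 2 6)=(1 6)(2 4 3)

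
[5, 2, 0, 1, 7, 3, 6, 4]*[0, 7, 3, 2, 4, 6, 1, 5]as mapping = [0→6, 1→3, 2→0, 3→7, 4→5, 5→2, 6→1, 7→4]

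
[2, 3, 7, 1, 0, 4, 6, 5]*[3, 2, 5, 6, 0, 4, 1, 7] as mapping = [0→5, 1→6, 2→7, 3→2, 4→3, 5→0, 6→1, 7→4] 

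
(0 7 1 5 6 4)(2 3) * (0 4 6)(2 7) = (0 2 3 7 1 5)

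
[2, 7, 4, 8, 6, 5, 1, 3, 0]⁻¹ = [8, 6, 0, 7, 2, 5, 4, 1, 3]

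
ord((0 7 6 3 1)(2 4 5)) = 15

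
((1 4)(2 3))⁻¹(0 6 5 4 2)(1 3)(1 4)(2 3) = (0 6 5 1 3)(2 4)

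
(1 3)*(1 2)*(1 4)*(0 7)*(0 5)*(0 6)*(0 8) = (0 7 5 6 8)(1 3 2 4)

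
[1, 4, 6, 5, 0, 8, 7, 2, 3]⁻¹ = [4, 0, 7, 8, 1, 3, 2, 6, 5]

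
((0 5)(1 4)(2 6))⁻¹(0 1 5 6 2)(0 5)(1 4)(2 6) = (0 2 6 5 4)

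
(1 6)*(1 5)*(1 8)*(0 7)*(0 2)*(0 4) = (0 7 2 4)(1 6 5 8)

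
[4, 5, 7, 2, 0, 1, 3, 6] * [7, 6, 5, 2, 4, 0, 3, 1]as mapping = [0→4, 1→0, 2→1, 3→5, 4→7, 5→6, 6→2, 7→3]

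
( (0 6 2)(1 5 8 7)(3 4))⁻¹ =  (0 2 6)(1 7 8 5)(3 4)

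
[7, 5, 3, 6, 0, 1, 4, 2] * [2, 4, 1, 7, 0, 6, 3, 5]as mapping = [0→5, 1→6, 2→7, 3→3, 4→2, 5→4, 6→0, 7→1]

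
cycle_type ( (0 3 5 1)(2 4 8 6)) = 4^2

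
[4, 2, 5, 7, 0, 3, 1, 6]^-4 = [0, 5, 3, 6, 4, 7, 2, 1]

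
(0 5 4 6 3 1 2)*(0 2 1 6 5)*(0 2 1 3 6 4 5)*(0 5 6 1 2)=(1 3 4 5 6) 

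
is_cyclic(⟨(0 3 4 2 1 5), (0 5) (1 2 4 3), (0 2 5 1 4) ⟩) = no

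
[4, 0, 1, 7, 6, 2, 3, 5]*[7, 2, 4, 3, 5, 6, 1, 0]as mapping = [0→5, 1→7, 2→2, 3→0, 4→1, 5→4, 6→3, 7→6]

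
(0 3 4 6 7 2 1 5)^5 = (0 2 4 5 7 3 1 6)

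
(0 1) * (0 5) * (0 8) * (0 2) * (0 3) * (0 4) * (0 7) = (0 1 5 8 2 3 4 7)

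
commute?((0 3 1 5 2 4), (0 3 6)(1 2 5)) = no:(0 3 1 5 2 4) * (0 3 6)(1 2 5) = (0 6)(2 4 3), (0 3 6)(1 2 5) * (0 3 1 5 2 4) = (0 1 4)(3 6)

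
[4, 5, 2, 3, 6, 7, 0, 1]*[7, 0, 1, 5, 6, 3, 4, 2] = [6, 3, 1, 5, 4, 2, 7, 0]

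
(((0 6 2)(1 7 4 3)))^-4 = (0 2 6)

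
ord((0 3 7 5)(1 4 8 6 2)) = 20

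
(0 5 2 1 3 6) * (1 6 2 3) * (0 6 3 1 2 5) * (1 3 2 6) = (1 6)(3 5)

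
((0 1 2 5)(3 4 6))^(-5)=(0 5 2 1)(3 4 6)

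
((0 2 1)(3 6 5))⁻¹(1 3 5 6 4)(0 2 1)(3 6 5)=(0 6 3 5 4)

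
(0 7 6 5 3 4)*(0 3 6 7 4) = (0 4 3)(5 6)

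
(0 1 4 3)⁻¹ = (0 3 4 1)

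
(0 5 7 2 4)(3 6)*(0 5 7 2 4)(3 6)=(0 7 4 5 2)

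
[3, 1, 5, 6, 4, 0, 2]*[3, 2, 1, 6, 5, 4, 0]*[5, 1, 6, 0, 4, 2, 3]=[3, 6, 4, 5, 2, 0, 1]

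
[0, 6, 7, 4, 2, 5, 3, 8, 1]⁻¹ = [0, 8, 4, 6, 3, 5, 1, 2, 7]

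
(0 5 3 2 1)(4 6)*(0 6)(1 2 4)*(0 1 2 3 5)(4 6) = (1 4)(2 3 6)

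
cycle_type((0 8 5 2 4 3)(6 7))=2.6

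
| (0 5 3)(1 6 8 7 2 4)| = 6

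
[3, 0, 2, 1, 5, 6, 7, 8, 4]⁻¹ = [1, 3, 2, 0, 8, 4, 5, 6, 7]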